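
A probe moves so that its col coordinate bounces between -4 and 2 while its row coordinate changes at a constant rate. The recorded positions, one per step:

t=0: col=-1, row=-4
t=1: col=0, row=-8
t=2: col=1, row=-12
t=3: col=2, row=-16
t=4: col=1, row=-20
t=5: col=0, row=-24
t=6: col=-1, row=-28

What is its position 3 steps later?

The col coordinate travels 1 per step and bounces off the walls at -4 and 2.
  step 7: -1 → -2
  step 8: -2 → -3
  step 9: -3 → -4
The row coordinate changes by -4 each step: at step 9 it is -40.

col=-4, row=-40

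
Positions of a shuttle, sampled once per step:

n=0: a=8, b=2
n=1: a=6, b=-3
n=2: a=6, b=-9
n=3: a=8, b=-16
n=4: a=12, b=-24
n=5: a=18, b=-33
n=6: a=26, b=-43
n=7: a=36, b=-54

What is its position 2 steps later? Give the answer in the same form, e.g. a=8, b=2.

Taking differences between consecutive positions: (-2, -5), (+0, -6), (+2, -7), (+4, -8), (+6, -9), (+8, -10), (+10, -11). These grow by (+2, -1) each step.
step 8: a=36, b=-54 + (+12, -12) → a=48, b=-66
step 9: a=48, b=-66 + (+14, -13) → a=62, b=-79

a=62, b=-79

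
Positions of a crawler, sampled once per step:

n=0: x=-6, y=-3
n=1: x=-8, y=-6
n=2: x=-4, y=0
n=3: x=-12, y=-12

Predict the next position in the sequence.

Step-to-step displacements: (-2, -3), (+4, +6), (-8, -12); each is -2× the previous.
step 4: x=-12, y=-12 + (+16, +24) → x=4, y=12

x=4, y=12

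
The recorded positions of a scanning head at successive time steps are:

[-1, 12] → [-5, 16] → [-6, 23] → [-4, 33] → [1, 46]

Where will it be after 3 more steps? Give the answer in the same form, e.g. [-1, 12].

[34, 103]

Taking differences between consecutive positions: [-4, +4], [-1, +7], [+2, +10], [+5, +13]. These grow by [+3, +3] each step.
step 5: [1, 46] + [+8, +16] → [9, 62]
step 6: [9, 62] + [+11, +19] → [20, 81]
step 7: [20, 81] + [+14, +22] → [34, 103]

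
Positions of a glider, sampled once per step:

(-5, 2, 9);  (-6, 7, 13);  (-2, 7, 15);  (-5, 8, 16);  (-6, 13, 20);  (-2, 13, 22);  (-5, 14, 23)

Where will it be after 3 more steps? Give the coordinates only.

The moves between consecutive positions are (-1, +5, +4), (+4, +0, +2), (-3, +1, +1), (-1, +5, +4), (+4, +0, +2), (-3, +1, +1); they repeat the 3-cycle [(-1, +5, +4), (+4, +0, +2), (-3, +1, +1)].
step 7: apply (-1, +5, +4) → (-6, 19, 27)
step 8: apply (+4, +0, +2) → (-2, 19, 29)
step 9: apply (-3, +1, +1) → (-5, 20, 30)

(-5, 20, 30)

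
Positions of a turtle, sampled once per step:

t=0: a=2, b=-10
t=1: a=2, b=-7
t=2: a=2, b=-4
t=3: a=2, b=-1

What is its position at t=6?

a=2, b=8

The position changes by (+0, +3) every step.
step 4: a=2, b=-1 + (+0, +3) → a=2, b=2
step 5: a=2, b=2 + (+0, +3) → a=2, b=5
step 6: a=2, b=5 + (+0, +3) → a=2, b=8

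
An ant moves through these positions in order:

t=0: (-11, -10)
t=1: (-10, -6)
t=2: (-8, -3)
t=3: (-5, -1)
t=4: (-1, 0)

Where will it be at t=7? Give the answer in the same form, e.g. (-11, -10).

Successive displacements: (+1, +4), (+2, +3), (+3, +2), (+4, +1) — each changes by (+1, -1).
step 5: (-1, 0) + (+5, +0) → (4, 0)
step 6: (4, 0) + (+6, -1) → (10, -1)
step 7: (10, -1) + (+7, -2) → (17, -3)

(17, -3)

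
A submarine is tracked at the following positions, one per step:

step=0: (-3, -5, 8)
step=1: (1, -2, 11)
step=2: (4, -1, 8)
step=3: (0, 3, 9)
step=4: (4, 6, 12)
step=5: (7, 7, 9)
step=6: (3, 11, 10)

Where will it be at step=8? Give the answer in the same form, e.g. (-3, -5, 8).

(10, 15, 10)

Step-to-step displacements: (+4, +3, +3), (+3, +1, -3), (-4, +4, +1), (+4, +3, +3), (+3, +1, -3), (-4, +4, +1) — a repeating cycle of length 3.
step 7: apply (+4, +3, +3) → (7, 14, 13)
step 8: apply (+3, +1, -3) → (10, 15, 10)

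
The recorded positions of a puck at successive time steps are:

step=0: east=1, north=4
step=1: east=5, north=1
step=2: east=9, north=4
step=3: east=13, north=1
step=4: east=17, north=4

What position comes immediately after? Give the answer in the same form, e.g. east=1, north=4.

east=21, north=1

East: linear, +4 per step → 21 at step 5.
North: cycles through 4, 1 every 2 steps. Step 5 lands at position 1 of the cycle → 1.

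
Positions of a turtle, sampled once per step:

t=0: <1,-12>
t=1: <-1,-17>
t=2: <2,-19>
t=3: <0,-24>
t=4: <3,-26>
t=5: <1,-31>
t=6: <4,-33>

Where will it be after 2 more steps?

<5,-40>

Differencing gives <-2,-5>, <+3,-2>, <-2,-5>, <+3,-2>, <-2,-5>, <+3,-2>. This is the pattern <-2,-5>, <+3,-2> repeated.
step 7: apply <-2,-5> → <2,-38>
step 8: apply <+3,-2> → <5,-40>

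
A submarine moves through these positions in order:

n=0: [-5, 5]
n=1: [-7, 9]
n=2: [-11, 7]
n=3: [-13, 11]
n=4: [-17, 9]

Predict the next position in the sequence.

The moves between consecutive positions are [-2, +4], [-4, -2], [-2, +4], [-4, -2]; they repeat the 2-cycle [[-2, +4], [-4, -2]].
step 5: apply [-2, +4] → [-19, 13]

[-19, 13]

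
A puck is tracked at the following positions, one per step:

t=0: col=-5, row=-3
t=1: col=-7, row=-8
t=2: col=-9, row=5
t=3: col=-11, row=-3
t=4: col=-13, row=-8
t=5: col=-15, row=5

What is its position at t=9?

The col coordinate changes by -2 each step, so at step 9 it is -5 + 9·(-2) = -23.
The row coordinate repeats the cycle [-3, -8, 5] with period 3; step 9 mod 3 = 0, giving -3.

col=-23, row=-3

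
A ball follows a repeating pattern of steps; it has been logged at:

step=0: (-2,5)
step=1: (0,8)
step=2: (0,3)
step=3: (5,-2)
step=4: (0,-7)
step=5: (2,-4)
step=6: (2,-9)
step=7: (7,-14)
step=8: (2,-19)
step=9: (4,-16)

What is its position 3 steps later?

(4,-31)

Step-to-step displacements: (+2,+3), (+0,-5), (+5,-5), (-5,-5), (+2,+3), (+0,-5), (+5,-5), (-5,-5), (+2,+3) — a repeating cycle of length 4.
step 10: apply (+0,-5) → (4,-21)
step 11: apply (+5,-5) → (9,-26)
step 12: apply (-5,-5) → (4,-31)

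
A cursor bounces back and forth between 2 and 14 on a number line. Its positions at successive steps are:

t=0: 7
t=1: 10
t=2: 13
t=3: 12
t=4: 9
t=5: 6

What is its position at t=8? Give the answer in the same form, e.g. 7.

7

The value reflects between 2 and 14, moving 3 per step.
  step 6: 6 → 3
  step 7: 3 → 4
  step 8: 4 → 7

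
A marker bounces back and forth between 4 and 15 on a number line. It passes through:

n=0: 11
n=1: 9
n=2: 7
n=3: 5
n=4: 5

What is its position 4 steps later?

13

The value travels 2 per step and bounces off the walls at 4 and 15.
  step 5: 5 → 7
  step 6: 7 → 9
  step 7: 9 → 11
  step 8: 11 → 13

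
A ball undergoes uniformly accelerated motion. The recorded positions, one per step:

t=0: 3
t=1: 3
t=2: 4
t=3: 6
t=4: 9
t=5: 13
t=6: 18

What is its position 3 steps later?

Successive displacements: +0, +1, +2, +3, +4, +5 — each changes by +1.
step 7: 18 + 6 → 24
step 8: 24 + 7 → 31
step 9: 31 + 8 → 39

39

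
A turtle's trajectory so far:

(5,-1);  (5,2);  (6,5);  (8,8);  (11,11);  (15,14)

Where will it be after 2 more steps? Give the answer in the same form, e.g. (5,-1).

First differences are (+0,+3), (+1,+3), (+2,+3), (+3,+3), (+4,+3); their common second difference is (+1,+0) (constant acceleration).
step 6: (15,14) + (+5,+3) → (20,17)
step 7: (20,17) + (+6,+3) → (26,20)

(26,20)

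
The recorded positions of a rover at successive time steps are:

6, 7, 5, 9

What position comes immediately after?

1

Consecutive displacements +1, -2, +4 scale by a factor of -2 each step.
step 4: 9 − 8 → 1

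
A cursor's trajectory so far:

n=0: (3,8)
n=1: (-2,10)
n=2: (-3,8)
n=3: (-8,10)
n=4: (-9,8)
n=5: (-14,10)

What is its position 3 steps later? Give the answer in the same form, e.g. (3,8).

(-21,8)

Differencing gives (-5,+2), (-1,-2), (-5,+2), (-1,-2), (-5,+2). This is the pattern (-5,+2), (-1,-2) repeated.
step 6: apply (-1,-2) → (-15,8)
step 7: apply (-5,+2) → (-20,10)
step 8: apply (-1,-2) → (-21,8)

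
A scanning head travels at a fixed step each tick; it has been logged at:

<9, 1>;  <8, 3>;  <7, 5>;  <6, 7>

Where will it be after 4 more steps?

Each step adds <-1, +2> to the position.
step 4: <6, 7> + <-1, +2> → <5, 9>
step 5: <5, 9> + <-1, +2> → <4, 11>
step 6: <4, 11> + <-1, +2> → <3, 13>
step 7: <3, 13> + <-1, +2> → <2, 15>

<2, 15>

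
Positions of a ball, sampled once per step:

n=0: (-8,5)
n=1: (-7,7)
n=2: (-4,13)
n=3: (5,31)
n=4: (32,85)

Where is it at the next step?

Consecutive displacements (+1,+2), (+3,+6), (+9,+18), (+27,+54) scale by a factor of 3 each step.
step 5: (32,85) + (+81,+162) → (113,247)

(113,247)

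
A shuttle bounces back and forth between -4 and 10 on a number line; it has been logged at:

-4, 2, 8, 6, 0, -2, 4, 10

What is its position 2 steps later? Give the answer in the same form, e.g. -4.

The value reflects between -4 and 10, moving 6 per step.
  step 8: 10 → 4
  step 9: 4 → -2

-2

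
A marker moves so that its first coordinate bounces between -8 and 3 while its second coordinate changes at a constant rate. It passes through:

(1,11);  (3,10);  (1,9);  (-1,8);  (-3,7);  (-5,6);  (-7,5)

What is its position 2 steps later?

The first coordinate reflects between -8 and 3, moving 2 per step.
  step 7: -7 → -7
  step 8: -7 → -5
The second coordinate changes by -1 each step: at step 8 it is 3.

(-5,3)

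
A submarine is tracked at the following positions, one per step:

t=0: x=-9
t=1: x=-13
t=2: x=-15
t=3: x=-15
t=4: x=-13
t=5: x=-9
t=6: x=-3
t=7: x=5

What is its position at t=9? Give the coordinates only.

x=27

Successive displacements: -4, -2, +0, +2, +4, +6, +8 — each changes by +2.
step 8: 5 + 10 → x=15
step 9: 15 + 12 → x=27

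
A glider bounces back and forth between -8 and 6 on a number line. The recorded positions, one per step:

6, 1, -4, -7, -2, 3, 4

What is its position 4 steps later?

0

The value reflects between -8 and 6, moving 5 per step.
  step 7: 4 → -1
  step 8: -1 → -6
  step 9: -6 → -5
  step 10: -5 → 0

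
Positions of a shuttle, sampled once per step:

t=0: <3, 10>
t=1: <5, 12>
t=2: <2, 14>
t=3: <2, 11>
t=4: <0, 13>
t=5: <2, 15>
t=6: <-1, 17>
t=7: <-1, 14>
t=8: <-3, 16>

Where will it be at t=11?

<-4, 17>

Differencing gives <+2, +2>, <-3, +2>, <+0, -3>, <-2, +2>, <+2, +2>, <-3, +2>, <+0, -3>, <-2, +2>. This is the pattern <+2, +2>, <-3, +2>, <+0, -3>, <-2, +2> repeated.
step 9: apply <+2, +2> → <-1, 18>
step 10: apply <-3, +2> → <-4, 20>
step 11: apply <+0, -3> → <-4, 17>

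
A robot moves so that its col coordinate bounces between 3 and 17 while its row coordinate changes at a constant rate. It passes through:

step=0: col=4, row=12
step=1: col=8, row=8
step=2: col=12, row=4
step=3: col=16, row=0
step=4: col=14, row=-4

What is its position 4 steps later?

col=8, row=-20

The col coordinate reflects between 3 and 17, moving 4 per step.
  step 5: 14 → 10
  step 6: 10 → 6
  step 7: 6 → 4
  step 8: 4 → 8
The row coordinate changes by -4 each step: at step 8 it is -20.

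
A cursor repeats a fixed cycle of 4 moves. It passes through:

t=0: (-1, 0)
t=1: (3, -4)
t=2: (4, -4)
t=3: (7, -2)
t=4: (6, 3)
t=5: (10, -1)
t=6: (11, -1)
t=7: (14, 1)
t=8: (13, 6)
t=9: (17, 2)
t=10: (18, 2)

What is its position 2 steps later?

(20, 9)

Differencing gives (+4, -4), (+1, +0), (+3, +2), (-1, +5), (+4, -4), (+1, +0), (+3, +2), (-1, +5), (+4, -4), (+1, +0). This is the pattern (+4, -4), (+1, +0), (+3, +2), (-1, +5) repeated.
step 11: apply (+3, +2) → (21, 4)
step 12: apply (-1, +5) → (20, 9)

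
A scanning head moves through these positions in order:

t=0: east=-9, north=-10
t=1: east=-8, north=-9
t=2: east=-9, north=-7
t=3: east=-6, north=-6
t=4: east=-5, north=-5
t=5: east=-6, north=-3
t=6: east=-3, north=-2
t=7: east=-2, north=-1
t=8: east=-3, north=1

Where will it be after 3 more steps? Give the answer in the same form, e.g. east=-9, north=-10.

east=0, north=5

The moves between consecutive positions are (+1, +1), (-1, +2), (+3, +1), (+1, +1), (-1, +2), (+3, +1), (+1, +1), (-1, +2); they repeat the 3-cycle [(+1, +1), (-1, +2), (+3, +1)].
step 9: apply (+3, +1) → east=0, north=2
step 10: apply (+1, +1) → east=1, north=3
step 11: apply (-1, +2) → east=0, north=5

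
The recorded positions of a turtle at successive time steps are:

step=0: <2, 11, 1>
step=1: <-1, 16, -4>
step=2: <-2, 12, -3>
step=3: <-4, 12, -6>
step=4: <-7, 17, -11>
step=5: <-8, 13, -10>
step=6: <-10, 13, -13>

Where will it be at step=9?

<-16, 14, -20>

Step-to-step displacements: <-3, +5, -5>, <-1, -4, +1>, <-2, +0, -3>, <-3, +5, -5>, <-1, -4, +1>, <-2, +0, -3> — a repeating cycle of length 3.
step 7: apply <-3, +5, -5> → <-13, 18, -18>
step 8: apply <-1, -4, +1> → <-14, 14, -17>
step 9: apply <-2, +0, -3> → <-16, 14, -20>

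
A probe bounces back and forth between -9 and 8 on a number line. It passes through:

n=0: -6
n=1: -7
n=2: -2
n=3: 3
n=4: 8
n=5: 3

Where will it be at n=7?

-7

The value travels 5 per step and bounces off the walls at -9 and 8.
  step 6: 3 → -2
  step 7: -2 → -7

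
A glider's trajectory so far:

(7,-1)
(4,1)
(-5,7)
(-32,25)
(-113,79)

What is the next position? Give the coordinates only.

(-356,241)

Consecutive displacements (-3,+2), (-9,+6), (-27,+18), (-81,+54) scale by a factor of 3 each step.
step 5: (-113,79) + (-243,+162) → (-356,241)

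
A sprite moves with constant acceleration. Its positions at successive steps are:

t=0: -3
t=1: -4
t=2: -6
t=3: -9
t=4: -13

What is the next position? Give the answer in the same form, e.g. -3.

Taking differences between consecutive positions: -1, -2, -3, -4. These grow by -1 each step.
step 5: -13 − 5 → -18

-18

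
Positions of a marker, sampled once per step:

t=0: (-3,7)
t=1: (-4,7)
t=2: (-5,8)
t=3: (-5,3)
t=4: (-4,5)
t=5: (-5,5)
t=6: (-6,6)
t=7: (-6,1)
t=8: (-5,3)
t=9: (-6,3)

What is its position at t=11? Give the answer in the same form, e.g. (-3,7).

(-7,-1)

Differencing gives (-1,+0), (-1,+1), (+0,-5), (+1,+2), (-1,+0), (-1,+1), (+0,-5), (+1,+2), (-1,+0). This is the pattern (-1,+0), (-1,+1), (+0,-5), (+1,+2) repeated.
step 10: apply (-1,+1) → (-7,4)
step 11: apply (+0,-5) → (-7,-1)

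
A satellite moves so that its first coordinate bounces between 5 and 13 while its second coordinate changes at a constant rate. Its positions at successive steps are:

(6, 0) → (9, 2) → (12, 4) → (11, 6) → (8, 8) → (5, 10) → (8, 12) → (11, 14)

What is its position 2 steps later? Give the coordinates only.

(9, 18)

The first coordinate reflects between 5 and 13, moving 3 per step.
  step 8: 11 → 12
  step 9: 12 → 9
The second coordinate changes by +2 each step: at step 9 it is 18.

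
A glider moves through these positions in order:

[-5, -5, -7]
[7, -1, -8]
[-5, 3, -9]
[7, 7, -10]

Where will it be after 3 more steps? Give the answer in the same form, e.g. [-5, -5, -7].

The first coordinate repeats the cycle [-5, 7] with period 2; step 6 mod 2 = 0, giving -5.
The second coordinate changes by +4 each step, so at step 6 it is -5 + 6·(4) = 19.
The third coordinate changes by -1 each step, so at step 6 it is -7 + 6·(-1) = -13.

[-5, 19, -13]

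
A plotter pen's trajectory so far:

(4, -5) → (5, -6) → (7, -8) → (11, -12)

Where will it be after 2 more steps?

(35, -36)

Step-to-step displacements: (+1, -1), (+2, -2), (+4, -4); each is 2× the previous.
step 4: (11, -12) + (+8, -8) → (19, -20)
step 5: (19, -20) + (+16, -16) → (35, -36)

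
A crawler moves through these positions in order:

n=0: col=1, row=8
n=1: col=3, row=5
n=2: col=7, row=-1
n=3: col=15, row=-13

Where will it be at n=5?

Consecutive displacements (+2,-3), (+4,-6), (+8,-12) scale by a factor of 2 each step.
step 4: col=15, row=-13 + (+16,-24) → col=31, row=-37
step 5: col=31, row=-37 + (+32,-48) → col=63, row=-85

col=63, row=-85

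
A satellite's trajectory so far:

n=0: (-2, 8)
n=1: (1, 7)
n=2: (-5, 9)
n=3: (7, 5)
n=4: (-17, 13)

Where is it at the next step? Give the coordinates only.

Consecutive displacements (+3, -1), (-6, +2), (+12, -4), (-24, +8) scale by a factor of -2 each step.
step 5: (-17, 13) + (+48, -16) → (31, -3)

(31, -3)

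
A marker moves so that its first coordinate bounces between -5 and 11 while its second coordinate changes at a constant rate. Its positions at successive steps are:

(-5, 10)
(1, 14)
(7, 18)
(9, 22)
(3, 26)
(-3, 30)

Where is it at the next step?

(-1, 34)

The first coordinate reflects between -5 and 11, moving 6 per step.
  step 6: -3 → -1
The second coordinate changes by +4 each step: at step 6 it is 34.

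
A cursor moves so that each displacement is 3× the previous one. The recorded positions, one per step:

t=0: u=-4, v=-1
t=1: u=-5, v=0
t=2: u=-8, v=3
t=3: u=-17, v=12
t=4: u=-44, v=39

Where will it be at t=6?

u=-368, v=363

The jumps are (-1,+1), (-3,+3), (-9,+9), (-27,+27) — a geometric progression with ratio 3.
step 5: u=-44, v=39 + (-81,+81) → u=-125, v=120
step 6: u=-125, v=120 + (-243,+243) → u=-368, v=363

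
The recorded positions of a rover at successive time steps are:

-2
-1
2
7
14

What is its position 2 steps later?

34

First differences are +1, +3, +5, +7; their common second difference is +2 (constant acceleration).
step 5: 14 + 9 → 23
step 6: 23 + 11 → 34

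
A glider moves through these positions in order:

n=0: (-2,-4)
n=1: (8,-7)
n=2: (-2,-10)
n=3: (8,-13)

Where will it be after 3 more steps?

(-2,-22)

First: cycles through -2, 8 every 2 steps. Step 6 lands at position 0 of the cycle → -2.
Second: linear, -3 per step → -22 at step 6.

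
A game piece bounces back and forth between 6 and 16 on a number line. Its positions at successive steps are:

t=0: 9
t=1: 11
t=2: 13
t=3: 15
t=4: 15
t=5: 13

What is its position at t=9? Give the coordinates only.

7

The value travels 2 per step and bounces off the walls at 6 and 16.
  step 6: 13 → 11
  step 7: 11 → 9
  step 8: 9 → 7
  step 9: 7 → 7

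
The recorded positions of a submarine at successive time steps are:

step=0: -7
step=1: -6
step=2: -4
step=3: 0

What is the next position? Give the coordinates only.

8

The jumps are +1, +2, +4 — a geometric progression with ratio 2.
step 4: 0 + 8 → 8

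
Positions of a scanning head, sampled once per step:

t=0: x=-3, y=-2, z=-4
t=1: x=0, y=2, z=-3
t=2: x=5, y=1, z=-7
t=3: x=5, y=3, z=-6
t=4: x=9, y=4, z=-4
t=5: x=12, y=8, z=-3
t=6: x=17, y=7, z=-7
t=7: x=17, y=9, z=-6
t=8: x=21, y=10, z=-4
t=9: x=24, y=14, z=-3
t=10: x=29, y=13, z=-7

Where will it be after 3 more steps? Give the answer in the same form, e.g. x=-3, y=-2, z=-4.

Step-to-step displacements: (+3,+4,+1), (+5,-1,-4), (+0,+2,+1), (+4,+1,+2), (+3,+4,+1), (+5,-1,-4), (+0,+2,+1), (+4,+1,+2), (+3,+4,+1), (+5,-1,-4) — a repeating cycle of length 4.
step 11: apply (+0,+2,+1) → x=29, y=15, z=-6
step 12: apply (+4,+1,+2) → x=33, y=16, z=-4
step 13: apply (+3,+4,+1) → x=36, y=20, z=-3

x=36, y=20, z=-3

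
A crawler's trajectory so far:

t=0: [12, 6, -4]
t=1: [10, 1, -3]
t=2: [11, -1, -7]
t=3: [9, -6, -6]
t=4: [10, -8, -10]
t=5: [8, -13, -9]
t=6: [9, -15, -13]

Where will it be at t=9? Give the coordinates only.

Step-to-step displacements: [-2, -5, +1], [+1, -2, -4], [-2, -5, +1], [+1, -2, -4], [-2, -5, +1], [+1, -2, -4] — a repeating cycle of length 2.
step 7: apply [-2, -5, +1] → [7, -20, -12]
step 8: apply [+1, -2, -4] → [8, -22, -16]
step 9: apply [-2, -5, +1] → [6, -27, -15]

[6, -27, -15]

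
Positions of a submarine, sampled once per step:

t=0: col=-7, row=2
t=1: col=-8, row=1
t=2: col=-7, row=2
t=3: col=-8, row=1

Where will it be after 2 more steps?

The jumps are (-1, -1), (+1, +1), (-1, -1) — a geometric progression with ratio -1.
step 4: col=-8, row=1 + (+1, +1) → col=-7, row=2
step 5: col=-7, row=2 + (-1, -1) → col=-8, row=1

col=-8, row=1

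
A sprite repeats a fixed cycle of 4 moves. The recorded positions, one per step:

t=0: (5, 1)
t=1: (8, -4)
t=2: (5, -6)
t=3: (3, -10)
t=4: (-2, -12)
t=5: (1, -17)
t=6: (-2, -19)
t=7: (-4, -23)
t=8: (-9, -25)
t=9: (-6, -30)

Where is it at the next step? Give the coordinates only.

The moves between consecutive positions are (+3, -5), (-3, -2), (-2, -4), (-5, -2), (+3, -5), (-3, -2), (-2, -4), (-5, -2), (+3, -5); they repeat the 4-cycle [(+3, -5), (-3, -2), (-2, -4), (-5, -2)].
step 10: apply (-3, -2) → (-9, -32)

(-9, -32)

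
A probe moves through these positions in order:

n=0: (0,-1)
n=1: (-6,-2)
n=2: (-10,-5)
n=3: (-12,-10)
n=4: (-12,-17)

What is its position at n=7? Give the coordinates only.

(0,-50)

Successive displacements: (-6,-1), (-4,-3), (-2,-5), (+0,-7) — each changes by (+2,-2).
step 5: (-12,-17) + (+2,-9) → (-10,-26)
step 6: (-10,-26) + (+4,-11) → (-6,-37)
step 7: (-6,-37) + (+6,-13) → (0,-50)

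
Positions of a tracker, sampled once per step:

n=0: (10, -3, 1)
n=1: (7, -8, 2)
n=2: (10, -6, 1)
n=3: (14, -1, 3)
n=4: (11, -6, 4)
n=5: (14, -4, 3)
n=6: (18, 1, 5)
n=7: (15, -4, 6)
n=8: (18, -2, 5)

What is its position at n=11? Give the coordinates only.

(22, 0, 7)

Step-to-step displacements: (-3, -5, +1), (+3, +2, -1), (+4, +5, +2), (-3, -5, +1), (+3, +2, -1), (+4, +5, +2), (-3, -5, +1), (+3, +2, -1) — a repeating cycle of length 3.
step 9: apply (+4, +5, +2) → (22, 3, 7)
step 10: apply (-3, -5, +1) → (19, -2, 8)
step 11: apply (+3, +2, -1) → (22, 0, 7)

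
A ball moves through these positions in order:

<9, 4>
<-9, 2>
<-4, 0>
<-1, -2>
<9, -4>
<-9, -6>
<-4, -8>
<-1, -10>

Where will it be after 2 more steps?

<-9, -14>

The first coordinate repeats the cycle [9, -9, -4, -1] with period 4; step 9 mod 4 = 1, giving -9.
The second coordinate changes by -2 each step, so at step 9 it is 4 + 9·(-2) = -14.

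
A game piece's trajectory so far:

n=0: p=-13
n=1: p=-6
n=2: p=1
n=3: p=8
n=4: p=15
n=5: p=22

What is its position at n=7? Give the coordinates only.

p=36

Each step adds +7 to the position.
step 6: 22 + 7 → p=29
step 7: 29 + 7 → p=36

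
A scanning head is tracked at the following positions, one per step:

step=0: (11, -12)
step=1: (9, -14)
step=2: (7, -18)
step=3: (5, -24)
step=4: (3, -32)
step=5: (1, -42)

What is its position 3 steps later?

Taking differences between consecutive positions: (-2, -2), (-2, -4), (-2, -6), (-2, -8), (-2, -10). These grow by (+0, -2) each step.
step 6: (1, -42) + (-2, -12) → (-1, -54)
step 7: (-1, -54) + (-2, -14) → (-3, -68)
step 8: (-3, -68) + (-2, -16) → (-5, -84)

(-5, -84)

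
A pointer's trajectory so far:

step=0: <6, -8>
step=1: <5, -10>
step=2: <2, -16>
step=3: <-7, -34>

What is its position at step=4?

The jumps are <-1, -2>, <-3, -6>, <-9, -18> — a geometric progression with ratio 3.
step 4: <-7, -34> + <-27, -54> → <-34, -88>

<-34, -88>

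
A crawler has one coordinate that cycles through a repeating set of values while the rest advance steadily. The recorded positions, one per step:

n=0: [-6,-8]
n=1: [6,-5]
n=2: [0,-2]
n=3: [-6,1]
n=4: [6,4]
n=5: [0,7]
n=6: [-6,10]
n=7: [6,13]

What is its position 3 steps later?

First: cycles through -6, 6, 0 every 3 steps. Step 10 lands at position 1 of the cycle → 6.
Second: linear, +3 per step → 22 at step 10.

[6,22]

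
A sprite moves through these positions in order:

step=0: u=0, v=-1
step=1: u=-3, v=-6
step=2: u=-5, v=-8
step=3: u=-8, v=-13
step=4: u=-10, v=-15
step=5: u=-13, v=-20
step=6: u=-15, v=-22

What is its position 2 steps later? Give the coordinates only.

u=-20, v=-29

The moves between consecutive positions are (-3, -5), (-2, -2), (-3, -5), (-2, -2), (-3, -5), (-2, -2); they repeat the 2-cycle [(-3, -5), (-2, -2)].
step 7: apply (-3, -5) → u=-18, v=-27
step 8: apply (-2, -2) → u=-20, v=-29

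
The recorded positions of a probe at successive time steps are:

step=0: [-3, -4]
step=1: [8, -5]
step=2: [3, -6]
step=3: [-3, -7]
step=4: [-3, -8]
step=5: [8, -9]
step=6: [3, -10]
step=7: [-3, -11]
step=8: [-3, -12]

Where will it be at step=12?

The first coordinate repeats the cycle [-3, 8, 3, -3] with period 4; step 12 mod 4 = 0, giving -3.
The second coordinate changes by -1 each step, so at step 12 it is -4 + 12·(-1) = -16.

[-3, -16]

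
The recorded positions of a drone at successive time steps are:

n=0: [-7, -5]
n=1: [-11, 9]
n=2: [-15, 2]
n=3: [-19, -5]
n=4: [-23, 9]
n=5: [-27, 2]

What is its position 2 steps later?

The first coordinate changes by -4 each step, so at step 7 it is -7 + 7·(-4) = -35.
The second coordinate repeats the cycle [-5, 9, 2] with period 3; step 7 mod 3 = 1, giving 9.

[-35, 9]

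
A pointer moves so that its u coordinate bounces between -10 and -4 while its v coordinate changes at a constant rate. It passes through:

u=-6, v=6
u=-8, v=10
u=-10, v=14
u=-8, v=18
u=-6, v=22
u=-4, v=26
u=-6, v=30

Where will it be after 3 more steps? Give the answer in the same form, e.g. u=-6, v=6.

The u coordinate reflects between -10 and -4, moving 2 per step.
  step 7: -6 → -8
  step 8: -8 → -10
  step 9: -10 → -8
The v coordinate changes by +4 each step: at step 9 it is 42.

u=-8, v=42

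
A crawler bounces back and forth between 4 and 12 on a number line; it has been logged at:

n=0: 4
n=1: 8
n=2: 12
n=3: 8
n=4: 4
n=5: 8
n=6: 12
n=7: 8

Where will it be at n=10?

The value reflects between 4 and 12, moving 4 per step.
  step 8: 8 → 4
  step 9: 4 → 8
  step 10: 8 → 12

12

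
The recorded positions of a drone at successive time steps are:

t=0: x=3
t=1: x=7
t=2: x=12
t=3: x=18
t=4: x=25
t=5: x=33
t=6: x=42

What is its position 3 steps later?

x=75

Taking differences between consecutive positions: +4, +5, +6, +7, +8, +9. These grow by +1 each step.
step 7: 42 + 10 → x=52
step 8: 52 + 11 → x=63
step 9: 63 + 12 → x=75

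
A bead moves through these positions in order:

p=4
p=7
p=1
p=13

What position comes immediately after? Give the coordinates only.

p=-11

Consecutive displacements +3, -6, +12 scale by a factor of -2 each step.
step 4: 13 − 24 → p=-11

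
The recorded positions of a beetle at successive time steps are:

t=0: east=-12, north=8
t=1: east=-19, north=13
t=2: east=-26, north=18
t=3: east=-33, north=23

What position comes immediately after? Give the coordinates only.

east=-40, north=28

Constant displacement of (-7,+5) per step.
step 4: east=-33, north=23 + (-7,+5) → east=-40, north=28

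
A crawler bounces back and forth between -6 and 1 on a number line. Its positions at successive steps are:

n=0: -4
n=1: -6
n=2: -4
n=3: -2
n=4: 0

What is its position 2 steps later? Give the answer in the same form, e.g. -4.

The value travels 2 per step and bounces off the walls at -6 and 1.
  step 5: 0 → 0
  step 6: 0 → -2

-2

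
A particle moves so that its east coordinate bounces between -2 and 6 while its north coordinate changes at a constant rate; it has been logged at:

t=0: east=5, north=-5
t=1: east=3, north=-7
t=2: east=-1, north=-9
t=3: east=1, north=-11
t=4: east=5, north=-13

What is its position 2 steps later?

The east coordinate travels 4 per step and bounces off the walls at -2 and 6.
  step 5: 5 → 3
  step 6: 3 → -1
The north coordinate changes by -2 each step: at step 6 it is -17.

east=-1, north=-17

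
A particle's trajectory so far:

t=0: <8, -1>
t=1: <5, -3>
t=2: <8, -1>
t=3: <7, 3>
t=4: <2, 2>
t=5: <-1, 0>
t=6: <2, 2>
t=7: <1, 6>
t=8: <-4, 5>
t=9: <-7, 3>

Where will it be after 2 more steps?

The moves between consecutive positions are <-3, -2>, <+3, +2>, <-1, +4>, <-5, -1>, <-3, -2>, <+3, +2>, <-1, +4>, <-5, -1>, <-3, -2>; they repeat the 4-cycle [<-3, -2>, <+3, +2>, <-1, +4>, <-5, -1>].
step 10: apply <+3, +2> → <-4, 5>
step 11: apply <-1, +4> → <-5, 9>

<-5, 9>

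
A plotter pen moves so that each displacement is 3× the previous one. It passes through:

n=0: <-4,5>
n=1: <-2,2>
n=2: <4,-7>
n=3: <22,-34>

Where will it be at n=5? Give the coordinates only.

<238,-358>

Consecutive displacements <+2,-3>, <+6,-9>, <+18,-27> scale by a factor of 3 each step.
step 4: <22,-34> + <+54,-81> → <76,-115>
step 5: <76,-115> + <+162,-243> → <238,-358>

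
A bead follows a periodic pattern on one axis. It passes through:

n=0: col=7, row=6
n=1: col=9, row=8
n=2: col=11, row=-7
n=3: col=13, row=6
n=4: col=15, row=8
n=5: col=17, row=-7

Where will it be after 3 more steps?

The col coordinate changes by +2 each step, so at step 8 it is 7 + 8·(2) = 23.
The row coordinate repeats the cycle [6, 8, -7] with period 3; step 8 mod 3 = 2, giving -7.

col=23, row=-7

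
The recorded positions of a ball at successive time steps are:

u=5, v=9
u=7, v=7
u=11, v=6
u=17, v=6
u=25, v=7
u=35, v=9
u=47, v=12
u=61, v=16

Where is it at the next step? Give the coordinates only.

u=77, v=21

First differences are (+2,-2), (+4,-1), (+6,+0), (+8,+1), (+10,+2), (+12,+3), (+14,+4); their common second difference is (+2,+1) (constant acceleration).
step 8: u=61, v=16 + (+16,+5) → u=77, v=21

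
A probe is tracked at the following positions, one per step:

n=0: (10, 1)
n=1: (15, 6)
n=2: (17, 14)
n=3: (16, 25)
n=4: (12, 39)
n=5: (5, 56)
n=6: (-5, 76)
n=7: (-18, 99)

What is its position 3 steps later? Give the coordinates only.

(-75, 186)

Successive displacements: (+5, +5), (+2, +8), (-1, +11), (-4, +14), (-7, +17), (-10, +20), (-13, +23) — each changes by (-3, +3).
step 8: (-18, 99) + (-16, +26) → (-34, 125)
step 9: (-34, 125) + (-19, +29) → (-53, 154)
step 10: (-53, 154) + (-22, +32) → (-75, 186)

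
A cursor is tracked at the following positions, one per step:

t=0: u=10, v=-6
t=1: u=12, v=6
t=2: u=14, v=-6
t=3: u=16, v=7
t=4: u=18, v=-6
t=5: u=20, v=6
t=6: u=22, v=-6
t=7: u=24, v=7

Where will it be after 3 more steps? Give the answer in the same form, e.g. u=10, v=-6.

The u coordinate changes by +2 each step, so at step 10 it is 10 + 10·(2) = 30.
The v coordinate repeats the cycle [-6, 6, -6, 7] with period 4; step 10 mod 4 = 2, giving -6.

u=30, v=-6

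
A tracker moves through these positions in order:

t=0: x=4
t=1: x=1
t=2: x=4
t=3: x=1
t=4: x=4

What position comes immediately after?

x=1

The jumps are -3, +3, -3, +3 — a geometric progression with ratio -1.
step 5: 4 − 3 → x=1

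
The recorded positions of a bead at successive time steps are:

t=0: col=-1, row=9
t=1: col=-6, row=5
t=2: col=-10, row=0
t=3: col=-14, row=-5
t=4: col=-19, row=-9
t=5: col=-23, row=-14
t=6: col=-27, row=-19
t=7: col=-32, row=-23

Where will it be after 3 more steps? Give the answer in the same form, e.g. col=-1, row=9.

Differencing gives (-5,-4), (-4,-5), (-4,-5), (-5,-4), (-4,-5), (-4,-5), (-5,-4). This is the pattern (-5,-4), (-4,-5), (-4,-5) repeated.
step 8: apply (-4,-5) → col=-36, row=-28
step 9: apply (-4,-5) → col=-40, row=-33
step 10: apply (-5,-4) → col=-45, row=-37

col=-45, row=-37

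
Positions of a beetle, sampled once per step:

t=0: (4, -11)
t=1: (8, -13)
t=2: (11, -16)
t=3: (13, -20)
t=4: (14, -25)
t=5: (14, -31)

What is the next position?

(13, -38)

Successive displacements: (+4, -2), (+3, -3), (+2, -4), (+1, -5), (+0, -6) — each changes by (-1, -1).
step 6: (14, -31) + (-1, -7) → (13, -38)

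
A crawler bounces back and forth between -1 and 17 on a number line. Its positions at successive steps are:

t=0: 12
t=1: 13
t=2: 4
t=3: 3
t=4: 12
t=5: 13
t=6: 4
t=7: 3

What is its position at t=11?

The value reflects between -1 and 17, moving 9 per step.
  step 8: 3 → 12
  step 9: 12 → 13
  step 10: 13 → 4
  step 11: 4 → 3

3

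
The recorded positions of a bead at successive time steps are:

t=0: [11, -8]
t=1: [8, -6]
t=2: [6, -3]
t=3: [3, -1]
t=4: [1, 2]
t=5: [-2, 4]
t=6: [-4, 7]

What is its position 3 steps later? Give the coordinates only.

Differencing gives [-3, +2], [-2, +3], [-3, +2], [-2, +3], [-3, +2], [-2, +3]. This is the pattern [-3, +2], [-2, +3] repeated.
step 7: apply [-3, +2] → [-7, 9]
step 8: apply [-2, +3] → [-9, 12]
step 9: apply [-3, +2] → [-12, 14]

[-12, 14]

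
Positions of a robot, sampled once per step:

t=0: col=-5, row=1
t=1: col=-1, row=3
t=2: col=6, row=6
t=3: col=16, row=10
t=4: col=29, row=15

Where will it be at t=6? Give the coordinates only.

Taking differences between consecutive positions: (+4, +2), (+7, +3), (+10, +4), (+13, +5). These grow by (+3, +1) each step.
step 5: col=29, row=15 + (+16, +6) → col=45, row=21
step 6: col=45, row=21 + (+19, +7) → col=64, row=28

col=64, row=28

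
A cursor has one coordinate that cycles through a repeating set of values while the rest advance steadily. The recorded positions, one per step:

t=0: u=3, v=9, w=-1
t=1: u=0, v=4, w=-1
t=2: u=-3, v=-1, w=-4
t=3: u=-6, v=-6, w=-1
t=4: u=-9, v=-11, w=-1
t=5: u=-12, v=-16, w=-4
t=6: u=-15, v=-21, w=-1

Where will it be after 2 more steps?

U: linear, -3 per step → -21 at step 8.
V: linear, -5 per step → -31 at step 8.
W: cycles through -1, -1, -4 every 3 steps. Step 8 lands at position 2 of the cycle → -4.

u=-21, v=-31, w=-4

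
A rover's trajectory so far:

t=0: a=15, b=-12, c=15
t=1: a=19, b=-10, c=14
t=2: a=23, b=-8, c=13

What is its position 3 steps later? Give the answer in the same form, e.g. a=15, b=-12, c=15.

a=35, b=-2, c=10

The position changes by (+4,+2,-1) every step.
step 3: a=23, b=-8, c=13 + (+4,+2,-1) → a=27, b=-6, c=12
step 4: a=27, b=-6, c=12 + (+4,+2,-1) → a=31, b=-4, c=11
step 5: a=31, b=-4, c=11 + (+4,+2,-1) → a=35, b=-2, c=10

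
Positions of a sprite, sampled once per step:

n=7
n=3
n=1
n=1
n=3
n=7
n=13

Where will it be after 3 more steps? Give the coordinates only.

n=43

Successive displacements: -4, -2, +0, +2, +4, +6 — each changes by +2.
step 7: 13 + 8 → n=21
step 8: 21 + 10 → n=31
step 9: 31 + 12 → n=43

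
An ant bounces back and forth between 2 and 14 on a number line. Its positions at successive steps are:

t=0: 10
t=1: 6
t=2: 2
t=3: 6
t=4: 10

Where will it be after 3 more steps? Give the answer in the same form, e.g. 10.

6

The value travels 4 per step and bounces off the walls at 2 and 14.
  step 5: 10 → 14
  step 6: 14 → 10
  step 7: 10 → 6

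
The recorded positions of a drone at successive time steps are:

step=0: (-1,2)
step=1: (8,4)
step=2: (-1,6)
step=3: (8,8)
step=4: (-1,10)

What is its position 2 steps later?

(-1,14)

First: cycles through -1, 8 every 2 steps. Step 6 lands at position 0 of the cycle → -1.
Second: linear, +2 per step → 14 at step 6.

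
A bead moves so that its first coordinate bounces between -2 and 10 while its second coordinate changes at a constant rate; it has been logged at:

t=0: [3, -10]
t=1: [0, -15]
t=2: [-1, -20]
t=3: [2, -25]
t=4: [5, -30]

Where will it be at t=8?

[3, -50]

The first coordinate reflects between -2 and 10, moving 3 per step.
  step 5: 5 → 8
  step 6: 8 → 9
  step 7: 9 → 6
  step 8: 6 → 3
The second coordinate changes by -5 each step: at step 8 it is -50.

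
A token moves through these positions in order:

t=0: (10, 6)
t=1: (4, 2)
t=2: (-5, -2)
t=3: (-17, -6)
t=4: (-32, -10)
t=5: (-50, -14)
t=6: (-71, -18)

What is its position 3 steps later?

(-152, -30)

Taking differences between consecutive positions: (-6, -4), (-9, -4), (-12, -4), (-15, -4), (-18, -4), (-21, -4). These grow by (-3, +0) each step.
step 7: (-71, -18) + (-24, -4) → (-95, -22)
step 8: (-95, -22) + (-27, -4) → (-122, -26)
step 9: (-122, -26) + (-30, -4) → (-152, -30)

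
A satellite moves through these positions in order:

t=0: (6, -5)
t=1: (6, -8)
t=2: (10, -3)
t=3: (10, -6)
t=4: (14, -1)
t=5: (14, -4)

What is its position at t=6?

(18, 1)

The moves between consecutive positions are (+0, -3), (+4, +5), (+0, -3), (+4, +5), (+0, -3); they repeat the 2-cycle [(+0, -3), (+4, +5)].
step 6: apply (+4, +5) → (18, 1)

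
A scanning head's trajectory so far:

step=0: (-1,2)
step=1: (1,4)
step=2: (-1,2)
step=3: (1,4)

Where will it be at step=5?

Consecutive displacements (+2,+2), (-2,-2), (+2,+2) scale by a factor of -1 each step.
step 4: (1,4) + (-2,-2) → (-1,2)
step 5: (-1,2) + (+2,+2) → (1,4)

(1,4)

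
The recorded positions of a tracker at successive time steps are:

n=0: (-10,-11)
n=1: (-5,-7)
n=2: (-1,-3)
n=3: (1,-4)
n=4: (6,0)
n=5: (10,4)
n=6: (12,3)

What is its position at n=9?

(23,10)

Differencing gives (+5,+4), (+4,+4), (+2,-1), (+5,+4), (+4,+4), (+2,-1). This is the pattern (+5,+4), (+4,+4), (+2,-1) repeated.
step 7: apply (+5,+4) → (17,7)
step 8: apply (+4,+4) → (21,11)
step 9: apply (+2,-1) → (23,10)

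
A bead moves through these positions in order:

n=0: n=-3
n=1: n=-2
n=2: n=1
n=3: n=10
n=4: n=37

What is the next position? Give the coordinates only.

n=118

The jumps are +1, +3, +9, +27 — a geometric progression with ratio 3.
step 5: 37 + 81 → n=118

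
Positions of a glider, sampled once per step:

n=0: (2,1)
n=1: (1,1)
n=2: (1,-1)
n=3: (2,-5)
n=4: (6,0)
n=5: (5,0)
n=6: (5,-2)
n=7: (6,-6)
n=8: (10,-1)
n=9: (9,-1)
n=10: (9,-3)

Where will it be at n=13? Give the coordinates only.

(13,-2)

Differencing gives (-1,+0), (+0,-2), (+1,-4), (+4,+5), (-1,+0), (+0,-2), (+1,-4), (+4,+5), (-1,+0), (+0,-2). This is the pattern (-1,+0), (+0,-2), (+1,-4), (+4,+5) repeated.
step 11: apply (+1,-4) → (10,-7)
step 12: apply (+4,+5) → (14,-2)
step 13: apply (-1,+0) → (13,-2)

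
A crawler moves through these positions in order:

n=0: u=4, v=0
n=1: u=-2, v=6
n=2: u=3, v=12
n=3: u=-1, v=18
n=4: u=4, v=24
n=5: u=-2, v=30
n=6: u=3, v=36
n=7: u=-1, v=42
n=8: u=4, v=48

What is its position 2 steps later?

U: cycles through 4, -2, 3, -1 every 4 steps. Step 10 lands at position 2 of the cycle → 3.
V: linear, +6 per step → 60 at step 10.

u=3, v=60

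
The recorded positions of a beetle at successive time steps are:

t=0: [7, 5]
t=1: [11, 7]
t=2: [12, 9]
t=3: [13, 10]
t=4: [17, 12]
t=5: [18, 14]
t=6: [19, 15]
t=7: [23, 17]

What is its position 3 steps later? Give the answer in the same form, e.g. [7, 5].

The moves between consecutive positions are [+4, +2], [+1, +2], [+1, +1], [+4, +2], [+1, +2], [+1, +1], [+4, +2]; they repeat the 3-cycle [[+4, +2], [+1, +2], [+1, +1]].
step 8: apply [+1, +2] → [24, 19]
step 9: apply [+1, +1] → [25, 20]
step 10: apply [+4, +2] → [29, 22]

[29, 22]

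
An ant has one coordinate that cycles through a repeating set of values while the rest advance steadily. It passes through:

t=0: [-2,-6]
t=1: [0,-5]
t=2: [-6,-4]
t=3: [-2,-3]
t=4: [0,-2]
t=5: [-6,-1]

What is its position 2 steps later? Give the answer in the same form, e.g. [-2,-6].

[0,1]

First: cycles through -2, 0, -6 every 3 steps. Step 7 lands at position 1 of the cycle → 0.
Second: linear, +1 per step → 1 at step 7.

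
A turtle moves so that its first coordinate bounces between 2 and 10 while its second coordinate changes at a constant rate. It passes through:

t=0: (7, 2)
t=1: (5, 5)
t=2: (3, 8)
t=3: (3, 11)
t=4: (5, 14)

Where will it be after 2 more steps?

(9, 20)

The first coordinate travels 2 per step and bounces off the walls at 2 and 10.
  step 5: 5 → 7
  step 6: 7 → 9
The second coordinate changes by +3 each step: at step 6 it is 20.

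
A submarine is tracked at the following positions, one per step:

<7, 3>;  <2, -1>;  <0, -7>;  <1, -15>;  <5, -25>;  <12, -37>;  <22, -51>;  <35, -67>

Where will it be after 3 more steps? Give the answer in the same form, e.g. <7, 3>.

<92, -127>

Successive displacements: <-5, -4>, <-2, -6>, <+1, -8>, <+4, -10>, <+7, -12>, <+10, -14>, <+13, -16> — each changes by <+3, -2>.
step 8: <35, -67> + <+16, -18> → <51, -85>
step 9: <51, -85> + <+19, -20> → <70, -105>
step 10: <70, -105> + <+22, -22> → <92, -127>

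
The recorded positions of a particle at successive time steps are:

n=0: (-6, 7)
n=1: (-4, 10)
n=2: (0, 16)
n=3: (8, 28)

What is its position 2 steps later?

Step-to-step displacements: (+2, +3), (+4, +6), (+8, +12); each is 2× the previous.
step 4: (8, 28) + (+16, +24) → (24, 52)
step 5: (24, 52) + (+32, +48) → (56, 100)

(56, 100)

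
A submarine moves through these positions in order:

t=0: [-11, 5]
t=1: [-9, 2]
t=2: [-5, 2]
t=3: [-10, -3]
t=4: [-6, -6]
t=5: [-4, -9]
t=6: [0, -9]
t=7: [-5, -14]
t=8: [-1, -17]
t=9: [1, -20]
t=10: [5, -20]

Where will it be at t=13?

[6, -31]

The moves between consecutive positions are [+2, -3], [+4, +0], [-5, -5], [+4, -3], [+2, -3], [+4, +0], [-5, -5], [+4, -3], [+2, -3], [+4, +0]; they repeat the 4-cycle [[+2, -3], [+4, +0], [-5, -5], [+4, -3]].
step 11: apply [-5, -5] → [0, -25]
step 12: apply [+4, -3] → [4, -28]
step 13: apply [+2, -3] → [6, -31]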